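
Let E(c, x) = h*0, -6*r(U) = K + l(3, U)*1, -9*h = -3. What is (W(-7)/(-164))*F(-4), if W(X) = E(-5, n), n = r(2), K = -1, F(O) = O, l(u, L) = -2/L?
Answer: 0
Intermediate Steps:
h = ⅓ (h = -⅑*(-3) = ⅓ ≈ 0.33333)
r(U) = ⅙ + 1/(3*U) (r(U) = -(-1 - 2/U*1)/6 = -(-1 - 2/U)/6 = ⅙ + 1/(3*U))
n = ⅓ (n = (⅙)*(2 + 2)/2 = (⅙)*(½)*4 = ⅓ ≈ 0.33333)
E(c, x) = 0 (E(c, x) = (⅓)*0 = 0)
W(X) = 0
(W(-7)/(-164))*F(-4) = (0/(-164))*(-4) = (0*(-1/164))*(-4) = 0*(-4) = 0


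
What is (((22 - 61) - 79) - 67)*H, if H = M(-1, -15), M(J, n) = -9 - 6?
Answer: 2775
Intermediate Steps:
M(J, n) = -15
H = -15
(((22 - 61) - 79) - 67)*H = (((22 - 61) - 79) - 67)*(-15) = ((-39 - 79) - 67)*(-15) = (-118 - 67)*(-15) = -185*(-15) = 2775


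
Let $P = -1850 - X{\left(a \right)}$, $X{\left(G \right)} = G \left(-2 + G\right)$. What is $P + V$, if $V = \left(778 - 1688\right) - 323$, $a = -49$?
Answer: $-5582$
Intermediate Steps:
$P = -4349$ ($P = -1850 - - 49 \left(-2 - 49\right) = -1850 - \left(-49\right) \left(-51\right) = -1850 - 2499 = -4349$)
$V = -1233$ ($V = -910 - 323 = -1233$)
$P + V = -4349 - 1233 = -5582$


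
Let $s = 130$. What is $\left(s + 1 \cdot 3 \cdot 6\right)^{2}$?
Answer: $21904$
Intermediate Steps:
$\left(s + 1 \cdot 3 \cdot 6\right)^{2} = \left(130 + 1 \cdot 3 \cdot 6\right)^{2} = \left(130 + 3 \cdot 6\right)^{2} = \left(130 + 18\right)^{2} = 148^{2} = 21904$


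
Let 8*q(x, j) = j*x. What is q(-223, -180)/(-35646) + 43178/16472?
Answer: 60686447/24465038 ≈ 2.4805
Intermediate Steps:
q(x, j) = j*x/8 (q(x, j) = (j*x)/8 = j*x/8)
q(-223, -180)/(-35646) + 43178/16472 = ((⅛)*(-180)*(-223))/(-35646) + 43178/16472 = (10035/2)*(-1/35646) + 43178*(1/16472) = -3345/23764 + 21589/8236 = 60686447/24465038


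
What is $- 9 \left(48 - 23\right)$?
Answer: $-225$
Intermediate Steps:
$- 9 \left(48 - 23\right) = \left(-9\right) 25 = -225$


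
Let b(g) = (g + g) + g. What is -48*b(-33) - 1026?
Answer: 3726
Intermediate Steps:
b(g) = 3*g (b(g) = 2*g + g = 3*g)
-48*b(-33) - 1026 = -144*(-33) - 1026 = -48*(-99) - 1026 = 4752 - 1026 = 3726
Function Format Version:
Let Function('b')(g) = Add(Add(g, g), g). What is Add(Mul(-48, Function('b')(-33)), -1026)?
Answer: 3726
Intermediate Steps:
Function('b')(g) = Mul(3, g) (Function('b')(g) = Add(Mul(2, g), g) = Mul(3, g))
Add(Mul(-48, Function('b')(-33)), -1026) = Add(Mul(-48, Mul(3, -33)), -1026) = Add(Mul(-48, -99), -1026) = Add(4752, -1026) = 3726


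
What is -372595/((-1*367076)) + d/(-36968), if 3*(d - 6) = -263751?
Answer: 11511027549/3392516392 ≈ 3.3931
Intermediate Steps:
d = -87911 (d = 6 + (⅓)*(-263751) = 6 - 87917 = -87911)
-372595/((-1*367076)) + d/(-36968) = -372595/((-1*367076)) - 87911/(-36968) = -372595/(-367076) - 87911*(-1/36968) = -372595*(-1/367076) + 87911/36968 = 372595/367076 + 87911/36968 = 11511027549/3392516392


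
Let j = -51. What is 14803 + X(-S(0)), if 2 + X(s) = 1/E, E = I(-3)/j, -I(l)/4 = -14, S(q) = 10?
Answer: 828805/56 ≈ 14800.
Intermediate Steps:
I(l) = 56 (I(l) = -4*(-14) = 56)
E = -56/51 (E = 56/(-51) = 56*(-1/51) = -56/51 ≈ -1.0980)
X(s) = -163/56 (X(s) = -2 + 1/(-56/51) = -2 - 51/56 = -163/56)
14803 + X(-S(0)) = 14803 - 163/56 = 828805/56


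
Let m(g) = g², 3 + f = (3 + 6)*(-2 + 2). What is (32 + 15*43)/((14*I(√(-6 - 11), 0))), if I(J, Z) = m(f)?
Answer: 677/126 ≈ 5.3730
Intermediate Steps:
f = -3 (f = -3 + (3 + 6)*(-2 + 2) = -3 + 9*0 = -3 + 0 = -3)
I(J, Z) = 9 (I(J, Z) = (-3)² = 9)
(32 + 15*43)/((14*I(√(-6 - 11), 0))) = (32 + 15*43)/((14*9)) = (32 + 645)/126 = 677*(1/126) = 677/126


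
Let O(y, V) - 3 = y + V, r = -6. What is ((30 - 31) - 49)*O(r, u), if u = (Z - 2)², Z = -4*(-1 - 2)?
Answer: -4850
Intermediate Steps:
Z = 12 (Z = -4*(-3) = 12)
u = 100 (u = (12 - 2)² = 10² = 100)
O(y, V) = 3 + V + y (O(y, V) = 3 + (y + V) = 3 + (V + y) = 3 + V + y)
((30 - 31) - 49)*O(r, u) = ((30 - 31) - 49)*(3 + 100 - 6) = (-1 - 49)*97 = -50*97 = -4850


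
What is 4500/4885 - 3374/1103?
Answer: -2303698/1077631 ≈ -2.1377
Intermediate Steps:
4500/4885 - 3374/1103 = 4500*(1/4885) - 3374*1/1103 = 900/977 - 3374/1103 = -2303698/1077631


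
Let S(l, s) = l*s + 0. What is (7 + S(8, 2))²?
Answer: 529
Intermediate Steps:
S(l, s) = l*s
(7 + S(8, 2))² = (7 + 8*2)² = (7 + 16)² = 23² = 529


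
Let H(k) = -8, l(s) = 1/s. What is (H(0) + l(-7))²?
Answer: 3249/49 ≈ 66.306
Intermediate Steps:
(H(0) + l(-7))² = (-8 + 1/(-7))² = (-8 - ⅐)² = (-57/7)² = 3249/49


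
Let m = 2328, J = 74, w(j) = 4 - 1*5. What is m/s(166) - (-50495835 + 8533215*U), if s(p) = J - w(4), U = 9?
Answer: -657576724/25 ≈ -2.6303e+7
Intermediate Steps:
w(j) = -1 (w(j) = 4 - 5 = -1)
s(p) = 75 (s(p) = 74 - 1*(-1) = 74 + 1 = 75)
m/s(166) - (-50495835 + 8533215*U) = 2328/75 - 30585/(1/(-1651 + 9*279)) = 2328*(1/75) - 30585/(1/(-1651 + 2511)) = 776/25 - 30585/(1/860) = 776/25 - 30585/1/860 = 776/25 - 30585*860 = 776/25 - 26303100 = -657576724/25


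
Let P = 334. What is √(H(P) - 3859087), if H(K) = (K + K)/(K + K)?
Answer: I*√3859086 ≈ 1964.5*I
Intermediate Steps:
H(K) = 1 (H(K) = (2*K)/((2*K)) = (2*K)*(1/(2*K)) = 1)
√(H(P) - 3859087) = √(1 - 3859087) = √(-3859086) = I*√3859086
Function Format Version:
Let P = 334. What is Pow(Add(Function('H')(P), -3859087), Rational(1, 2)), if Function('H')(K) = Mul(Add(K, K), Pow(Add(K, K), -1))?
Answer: Mul(I, Pow(3859086, Rational(1, 2))) ≈ Mul(1964.5, I)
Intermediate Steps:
Function('H')(K) = 1 (Function('H')(K) = Mul(Mul(2, K), Pow(Mul(2, K), -1)) = Mul(Mul(2, K), Mul(Rational(1, 2), Pow(K, -1))) = 1)
Pow(Add(Function('H')(P), -3859087), Rational(1, 2)) = Pow(Add(1, -3859087), Rational(1, 2)) = Pow(-3859086, Rational(1, 2)) = Mul(I, Pow(3859086, Rational(1, 2)))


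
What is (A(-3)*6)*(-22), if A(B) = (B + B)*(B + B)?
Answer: -4752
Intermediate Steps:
A(B) = 4*B² (A(B) = (2*B)*(2*B) = 4*B²)
(A(-3)*6)*(-22) = ((4*(-3)²)*6)*(-22) = ((4*9)*6)*(-22) = (36*6)*(-22) = 216*(-22) = -4752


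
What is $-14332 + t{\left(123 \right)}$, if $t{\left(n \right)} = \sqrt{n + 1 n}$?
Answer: $-14332 + \sqrt{246} \approx -14316.0$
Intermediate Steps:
$t{\left(n \right)} = \sqrt{2} \sqrt{n}$ ($t{\left(n \right)} = \sqrt{n + n} = \sqrt{2 n} = \sqrt{2} \sqrt{n}$)
$-14332 + t{\left(123 \right)} = -14332 + \sqrt{2} \sqrt{123} = -14332 + \sqrt{246}$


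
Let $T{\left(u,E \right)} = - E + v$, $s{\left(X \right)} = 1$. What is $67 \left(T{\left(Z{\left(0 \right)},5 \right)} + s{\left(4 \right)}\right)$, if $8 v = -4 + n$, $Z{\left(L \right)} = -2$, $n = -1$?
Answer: $- \frac{2479}{8} \approx -309.88$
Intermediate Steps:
$v = - \frac{5}{8}$ ($v = \frac{-4 - 1}{8} = \frac{1}{8} \left(-5\right) = - \frac{5}{8} \approx -0.625$)
$T{\left(u,E \right)} = - \frac{5}{8} - E$ ($T{\left(u,E \right)} = - E - \frac{5}{8} = - \frac{5}{8} - E$)
$67 \left(T{\left(Z{\left(0 \right)},5 \right)} + s{\left(4 \right)}\right) = 67 \left(\left(- \frac{5}{8} - 5\right) + 1\right) = 67 \left(- \frac{45}{8} + 1\right) = 67 \left(- \frac{37}{8}\right) = - \frac{2479}{8}$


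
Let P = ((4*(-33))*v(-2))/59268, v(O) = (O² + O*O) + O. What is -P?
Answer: 6/449 ≈ 0.013363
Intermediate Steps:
v(O) = O + 2*O² (v(O) = (O² + O²) + O = 2*O² + O = O + 2*O²)
P = -6/449 (P = ((4*(-33))*(-2*(1 + 2*(-2))))/59268 = -(-264)*(1 - 4)*(1/59268) = -(-264)*(-3)*(1/59268) = -132*6*(1/59268) = -792*1/59268 = -6/449 ≈ -0.013363)
-P = -1*(-6/449) = 6/449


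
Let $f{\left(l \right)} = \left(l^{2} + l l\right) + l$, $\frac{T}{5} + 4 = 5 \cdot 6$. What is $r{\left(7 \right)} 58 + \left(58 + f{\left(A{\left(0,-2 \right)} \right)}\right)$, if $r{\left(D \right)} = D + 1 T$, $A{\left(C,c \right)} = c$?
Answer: $8010$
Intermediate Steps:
$T = 130$ ($T = -20 + 5 \cdot 5 \cdot 6 = -20 + 5 \cdot 30 = -20 + 150 = 130$)
$f{\left(l \right)} = l + 2 l^{2}$ ($f{\left(l \right)} = \left(l^{2} + l^{2}\right) + l = 2 l^{2} + l = l + 2 l^{2}$)
$r{\left(D \right)} = 130 + D$ ($r{\left(D \right)} = D + 1 \cdot 130 = D + 130 = 130 + D$)
$r{\left(7 \right)} 58 + \left(58 + f{\left(A{\left(0,-2 \right)} \right)}\right) = \left(130 + 7\right) 58 + \left(58 - 2 \left(1 + 2 \left(-2\right)\right)\right) = 137 \cdot 58 + \left(58 - 2 \left(1 - 4\right)\right) = 7946 + \left(58 - -6\right) = 7946 + \left(58 + 6\right) = 7946 + 64 = 8010$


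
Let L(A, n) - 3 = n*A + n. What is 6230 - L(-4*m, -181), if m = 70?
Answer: -44272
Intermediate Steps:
L(A, n) = 3 + n + A*n (L(A, n) = 3 + (n*A + n) = 3 + (A*n + n) = 3 + (n + A*n) = 3 + n + A*n)
6230 - L(-4*m, -181) = 6230 - (3 - 181 - 4*70*(-181)) = 6230 - (3 - 181 - 280*(-181)) = 6230 - (3 - 181 + 50680) = 6230 - 1*50502 = 6230 - 50502 = -44272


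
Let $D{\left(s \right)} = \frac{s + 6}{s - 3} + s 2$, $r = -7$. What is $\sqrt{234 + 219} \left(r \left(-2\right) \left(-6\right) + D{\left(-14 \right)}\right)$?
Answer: $- \frac{1896 \sqrt{453}}{17} \approx -2373.8$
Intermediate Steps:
$D{\left(s \right)} = 2 s + \frac{6 + s}{-3 + s}$ ($D{\left(s \right)} = \frac{6 + s}{-3 + s} + 2 s = 2 s + \frac{6 + s}{-3 + s}$)
$\sqrt{234 + 219} \left(r \left(-2\right) \left(-6\right) + D{\left(-14 \right)}\right) = \sqrt{234 + 219} \left(\left(-7\right) \left(-2\right) \left(-6\right) + \frac{6 - -70 + 2 \left(-14\right)^{2}}{-3 - 14}\right) = \sqrt{453} \left(14 \left(-6\right) + \frac{6 + 70 + 2 \cdot 196}{-17}\right) = \sqrt{453} \left(-84 - \frac{6 + 70 + 392}{17}\right) = \sqrt{453} \left(-84 - \frac{468}{17}\right) = \sqrt{453} \left(- \frac{1896}{17}\right) = - \frac{1896 \sqrt{453}}{17}$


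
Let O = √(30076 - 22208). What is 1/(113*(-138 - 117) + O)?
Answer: -28815/830296357 - 2*√1967/830296357 ≈ -3.4811e-5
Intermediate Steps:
O = 2*√1967 (O = √7868 = 2*√1967 ≈ 88.702)
1/(113*(-138 - 117) + O) = 1/(113*(-138 - 117) + 2*√1967) = 1/(113*(-255) + 2*√1967) = 1/(-28815 + 2*√1967)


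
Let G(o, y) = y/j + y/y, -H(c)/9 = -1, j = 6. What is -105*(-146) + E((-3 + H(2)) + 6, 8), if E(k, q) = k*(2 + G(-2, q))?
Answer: 15382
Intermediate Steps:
H(c) = 9 (H(c) = -9*(-1) = 9)
G(o, y) = 1 + y/6 (G(o, y) = y/6 + y/y = y*(1/6) + 1 = y/6 + 1 = 1 + y/6)
E(k, q) = k*(3 + q/6) (E(k, q) = k*(2 + (1 + q/6)) = k*(3 + q/6))
-105*(-146) + E((-3 + H(2)) + 6, 8) = -105*(-146) + ((-3 + 9) + 6)*(18 + 8)/6 = 15330 + (1/6)*(6 + 6)*26 = 15330 + (1/6)*12*26 = 15330 + 52 = 15382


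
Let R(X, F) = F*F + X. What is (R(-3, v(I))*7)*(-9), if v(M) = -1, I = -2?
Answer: 126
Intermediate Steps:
R(X, F) = X + F² (R(X, F) = F² + X = X + F²)
(R(-3, v(I))*7)*(-9) = ((-3 + (-1)²)*7)*(-9) = ((-3 + 1)*7)*(-9) = -2*7*(-9) = -14*(-9) = 126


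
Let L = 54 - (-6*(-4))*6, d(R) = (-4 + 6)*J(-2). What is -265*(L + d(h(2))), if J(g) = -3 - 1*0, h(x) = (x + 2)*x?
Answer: 25440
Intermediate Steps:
h(x) = x*(2 + x) (h(x) = (2 + x)*x = x*(2 + x))
J(g) = -3 (J(g) = -3 + 0 = -3)
d(R) = -6 (d(R) = (-4 + 6)*(-3) = 2*(-3) = -6)
L = -90 (L = 54 - 24*6 = 54 - 1*144 = 54 - 144 = -90)
-265*(L + d(h(2))) = -265*(-90 - 6) = -265*(-96) = 25440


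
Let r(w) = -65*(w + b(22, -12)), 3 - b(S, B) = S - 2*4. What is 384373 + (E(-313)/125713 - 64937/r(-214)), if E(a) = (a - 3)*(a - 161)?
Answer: 706684015295044/1838552625 ≈ 3.8437e+5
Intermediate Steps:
b(S, B) = 11 - S (b(S, B) = 3 - (S - 2*4) = 3 - (S - 8) = 3 - (-8 + S) = 3 + (8 - S) = 11 - S)
E(a) = (-161 + a)*(-3 + a) (E(a) = (-3 + a)*(-161 + a) = (-161 + a)*(-3 + a))
r(w) = 715 - 65*w (r(w) = -65*(w + (11 - 1*22)) = -65*(w + (11 - 22)) = -65*(w - 11) = -65*(-11 + w) = 715 - 65*w)
384373 + (E(-313)/125713 - 64937/r(-214)) = 384373 + ((483 + (-313)² - 164*(-313))/125713 - 64937/(715 - 65*(-214))) = 384373 + ((483 + 97969 + 51332)*(1/125713) - 64937/(715 + 13910)) = 384373 + (149784*(1/125713) - 64937/14625) = 384373 + (149784/125713 - 64937*1/14625) = 384373 + (149784/125713 - 64937/14625) = 384373 - 5972834081/1838552625 = 706684015295044/1838552625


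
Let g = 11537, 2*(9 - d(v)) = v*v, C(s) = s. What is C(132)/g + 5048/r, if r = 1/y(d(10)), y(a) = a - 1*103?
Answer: -8386383612/11537 ≈ -7.2691e+5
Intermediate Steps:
d(v) = 9 - v²/2 (d(v) = 9 - v*v/2 = 9 - v²/2)
y(a) = -103 + a (y(a) = a - 103 = -103 + a)
r = -1/144 (r = 1/(-103 + (9 - ½*10²)) = 1/(-103 + (9 - ½*100)) = 1/(-103 + (9 - 50)) = 1/(-103 - 41) = 1/(-144) = -1/144 ≈ -0.0069444)
C(132)/g + 5048/r = 132/11537 + 5048/(-1/144) = 132*(1/11537) + 5048*(-144) = 132/11537 - 726912 = -8386383612/11537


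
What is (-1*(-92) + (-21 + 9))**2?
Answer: 6400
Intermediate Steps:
(-1*(-92) + (-21 + 9))**2 = (92 - 12)**2 = 80**2 = 6400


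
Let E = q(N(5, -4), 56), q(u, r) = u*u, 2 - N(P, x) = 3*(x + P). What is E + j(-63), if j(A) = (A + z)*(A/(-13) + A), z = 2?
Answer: 46129/13 ≈ 3548.4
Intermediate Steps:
N(P, x) = 2 - 3*P - 3*x (N(P, x) = 2 - 3*(x + P) = 2 - 3*(P + x) = 2 - (3*P + 3*x) = 2 + (-3*P - 3*x) = 2 - 3*P - 3*x)
q(u, r) = u²
E = 1 (E = (2 - 3*5 - 3*(-4))² = (2 - 15 + 12)² = (-1)² = 1)
j(A) = 12*A*(2 + A)/13 (j(A) = (A + 2)*(A/(-13) + A) = (2 + A)*(A*(-1/13) + A) = (2 + A)*(-A/13 + A) = (2 + A)*(12*A/13) = 12*A*(2 + A)/13)
E + j(-63) = 1 + (12/13)*(-63)*(2 - 63) = 1 + (12/13)*(-63)*(-61) = 1 + 46116/13 = 46129/13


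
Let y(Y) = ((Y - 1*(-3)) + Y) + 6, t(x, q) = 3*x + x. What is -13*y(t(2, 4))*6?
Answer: -1950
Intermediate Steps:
t(x, q) = 4*x
y(Y) = 9 + 2*Y (y(Y) = ((Y + 3) + Y) + 6 = ((3 + Y) + Y) + 6 = (3 + 2*Y) + 6 = 9 + 2*Y)
-13*y(t(2, 4))*6 = -13*(9 + 2*(4*2))*6 = -13*(9 + 2*8)*6 = -13*(9 + 16)*6 = -13*25*6 = -325*6 = -1950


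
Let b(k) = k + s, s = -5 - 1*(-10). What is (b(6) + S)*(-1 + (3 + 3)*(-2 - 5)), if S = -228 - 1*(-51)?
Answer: 7138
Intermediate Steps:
s = 5 (s = -5 + 10 = 5)
b(k) = 5 + k (b(k) = k + 5 = 5 + k)
S = -177 (S = -228 + 51 = -177)
(b(6) + S)*(-1 + (3 + 3)*(-2 - 5)) = ((5 + 6) - 177)*(-1 + (3 + 3)*(-2 - 5)) = (11 - 177)*(-1 + 6*(-7)) = -166*(-1 - 42) = -166*(-43) = 7138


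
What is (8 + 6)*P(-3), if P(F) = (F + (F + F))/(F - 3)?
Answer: 21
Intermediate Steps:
P(F) = 3*F/(-3 + F) (P(F) = (F + 2*F)/(-3 + F) = (3*F)/(-3 + F) = 3*F/(-3 + F))
(8 + 6)*P(-3) = (8 + 6)*(3*(-3)/(-3 - 3)) = 14*(3*(-3)/(-6)) = 14*(3*(-3)*(-1/6)) = 14*(3/2) = 21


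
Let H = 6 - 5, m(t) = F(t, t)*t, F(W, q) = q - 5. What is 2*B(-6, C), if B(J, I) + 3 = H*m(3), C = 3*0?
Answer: -18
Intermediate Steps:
F(W, q) = -5 + q
m(t) = t*(-5 + t) (m(t) = (-5 + t)*t = t*(-5 + t))
C = 0
H = 1
B(J, I) = -9 (B(J, I) = -3 + 1*(3*(-5 + 3)) = -3 + 1*(3*(-2)) = -3 + 1*(-6) = -3 - 6 = -9)
2*B(-6, C) = 2*(-9) = -18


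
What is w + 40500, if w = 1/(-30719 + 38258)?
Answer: 305329501/7539 ≈ 40500.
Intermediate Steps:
w = 1/7539 ≈ 0.00013264
w + 40500 = 1/7539 + 40500 = 305329501/7539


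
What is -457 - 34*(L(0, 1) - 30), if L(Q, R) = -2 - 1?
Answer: 665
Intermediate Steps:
L(Q, R) = -3
-457 - 34*(L(0, 1) - 30) = -457 - 34*(-3 - 30) = -457 - 34*(-33) = -457 - 1*(-1122) = -457 + 1122 = 665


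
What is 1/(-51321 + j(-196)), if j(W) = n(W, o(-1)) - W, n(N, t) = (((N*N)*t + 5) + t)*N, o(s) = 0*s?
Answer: -1/52105 ≈ -1.9192e-5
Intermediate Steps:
o(s) = 0
n(N, t) = N*(5 + t + t*N²) (n(N, t) = ((N²*t + 5) + t)*N = ((t*N² + 5) + t)*N = ((5 + t*N²) + t)*N = (5 + t + t*N²)*N = N*(5 + t + t*N²))
j(W) = 4*W (j(W) = W*(5 + 0 + 0*W²) - W = W*(5 + 0 + 0) - W = W*5 - W = 5*W - W = 4*W)
1/(-51321 + j(-196)) = 1/(-51321 + 4*(-196)) = 1/(-51321 - 784) = 1/(-52105) = -1/52105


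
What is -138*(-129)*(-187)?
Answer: -3328974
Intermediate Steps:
-138*(-129)*(-187) = 17802*(-187) = -3328974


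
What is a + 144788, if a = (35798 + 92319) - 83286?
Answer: 189619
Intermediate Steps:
a = 44831 (a = 128117 - 83286 = 44831)
a + 144788 = 44831 + 144788 = 189619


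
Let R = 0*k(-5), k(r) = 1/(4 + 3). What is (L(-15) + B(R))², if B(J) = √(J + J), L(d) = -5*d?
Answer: 5625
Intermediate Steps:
k(r) = ⅐ (k(r) = 1/7 = ⅐)
R = 0 (R = 0*(⅐) = 0)
B(J) = √2*√J (B(J) = √(2*J) = √2*√J)
(L(-15) + B(R))² = (-5*(-15) + √2*√0)² = (75 + √2*0)² = (75 + 0)² = 75² = 5625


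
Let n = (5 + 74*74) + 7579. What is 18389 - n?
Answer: 5329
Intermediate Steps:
n = 13060 (n = (5 + 5476) + 7579 = 5481 + 7579 = 13060)
18389 - n = 18389 - 1*13060 = 18389 - 13060 = 5329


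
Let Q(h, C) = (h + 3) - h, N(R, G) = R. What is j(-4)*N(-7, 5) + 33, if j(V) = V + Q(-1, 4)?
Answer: 40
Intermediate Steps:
Q(h, C) = 3 (Q(h, C) = (3 + h) - h = 3)
j(V) = 3 + V (j(V) = V + 3 = 3 + V)
j(-4)*N(-7, 5) + 33 = (3 - 4)*(-7) + 33 = -1*(-7) + 33 = 7 + 33 = 40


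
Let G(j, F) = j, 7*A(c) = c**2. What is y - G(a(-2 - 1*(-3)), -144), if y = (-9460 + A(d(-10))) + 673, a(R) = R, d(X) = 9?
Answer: -61435/7 ≈ -8776.4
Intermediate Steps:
A(c) = c**2/7
y = -61428/7 (y = (-9460 + (1/7)*9**2) + 673 = (-9460 + (1/7)*81) + 673 = (-9460 + 81/7) + 673 = -66139/7 + 673 = -61428/7 ≈ -8775.4)
y - G(a(-2 - 1*(-3)), -144) = -61428/7 - (-2 - 1*(-3)) = -61428/7 - (-2 + 3) = -61428/7 - 1*1 = -61428/7 - 1 = -61435/7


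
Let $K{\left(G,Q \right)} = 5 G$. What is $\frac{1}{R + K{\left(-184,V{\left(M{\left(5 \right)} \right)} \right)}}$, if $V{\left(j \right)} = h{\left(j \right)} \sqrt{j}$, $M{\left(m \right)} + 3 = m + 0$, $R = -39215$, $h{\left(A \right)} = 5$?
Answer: $- \frac{1}{40135} \approx -2.4916 \cdot 10^{-5}$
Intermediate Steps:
$M{\left(m \right)} = -3 + m$ ($M{\left(m \right)} = -3 + \left(m + 0\right) = -3 + m$)
$V{\left(j \right)} = 5 \sqrt{j}$
$\frac{1}{R + K{\left(-184,V{\left(M{\left(5 \right)} \right)} \right)}} = \frac{1}{-39215 + 5 \left(-184\right)} = \frac{1}{-39215 - 920} = \frac{1}{-40135} = - \frac{1}{40135}$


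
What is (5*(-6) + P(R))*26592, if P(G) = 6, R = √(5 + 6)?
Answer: -638208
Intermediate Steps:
R = √11 ≈ 3.3166
(5*(-6) + P(R))*26592 = (5*(-6) + 6)*26592 = (-30 + 6)*26592 = -24*26592 = -638208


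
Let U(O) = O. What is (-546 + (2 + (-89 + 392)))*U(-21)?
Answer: 5061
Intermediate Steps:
(-546 + (2 + (-89 + 392)))*U(-21) = (-546 + (2 + (-89 + 392)))*(-21) = (-546 + (2 + 303))*(-21) = (-546 + 305)*(-21) = -241*(-21) = 5061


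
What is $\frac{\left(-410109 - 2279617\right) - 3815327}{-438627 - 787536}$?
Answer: $\frac{2168351}{408721} \approx 5.3052$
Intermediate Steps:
$\frac{\left(-410109 - 2279617\right) - 3815327}{-438627 - 787536} = \frac{-2689726 - 3815327}{-438627 - 787536} = - \frac{6505053}{-1226163} = \left(-6505053\right) \left(- \frac{1}{1226163}\right) = \frac{2168351}{408721}$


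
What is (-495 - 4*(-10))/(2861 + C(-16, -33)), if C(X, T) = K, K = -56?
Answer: -91/561 ≈ -0.16221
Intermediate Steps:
C(X, T) = -56
(-495 - 4*(-10))/(2861 + C(-16, -33)) = (-495 - 4*(-10))/(2861 - 56) = (-495 + 40)/2805 = -455*1/2805 = -91/561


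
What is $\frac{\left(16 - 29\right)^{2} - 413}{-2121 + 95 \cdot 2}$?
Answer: $\frac{244}{1931} \approx 0.12636$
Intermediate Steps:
$\frac{\left(16 - 29\right)^{2} - 413}{-2121 + 95 \cdot 2} = \frac{\left(-13\right)^{2} - 413}{-2121 + 190} = \frac{169 - 413}{-1931} = \left(-244\right) \left(- \frac{1}{1931}\right) = \frac{244}{1931}$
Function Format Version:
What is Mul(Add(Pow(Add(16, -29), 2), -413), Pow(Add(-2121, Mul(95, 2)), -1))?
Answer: Rational(244, 1931) ≈ 0.12636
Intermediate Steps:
Mul(Add(Pow(Add(16, -29), 2), -413), Pow(Add(-2121, Mul(95, 2)), -1)) = Mul(Add(Pow(-13, 2), -413), Pow(Add(-2121, 190), -1)) = Mul(Add(169, -413), Pow(-1931, -1)) = Mul(-244, Rational(-1, 1931)) = Rational(244, 1931)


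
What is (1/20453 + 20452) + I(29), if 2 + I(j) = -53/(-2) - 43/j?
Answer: 24288980661/1186274 ≈ 20475.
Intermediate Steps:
I(j) = 49/2 - 43/j (I(j) = -2 + (-53/(-2) - 43/j) = -2 + (-53*(-½) - 43/j) = -2 + (53/2 - 43/j) = 49/2 - 43/j)
(1/20453 + 20452) + I(29) = (1/20453 + 20452) + (49/2 - 43/29) = (1/20453 + 20452) + (49/2 - 43*1/29) = 418304757/20453 + (49/2 - 43/29) = 418304757/20453 + 1335/58 = 24288980661/1186274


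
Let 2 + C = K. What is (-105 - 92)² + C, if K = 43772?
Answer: 82579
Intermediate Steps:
C = 43770 (C = -2 + 43772 = 43770)
(-105 - 92)² + C = (-105 - 92)² + 43770 = (-197)² + 43770 = 38809 + 43770 = 82579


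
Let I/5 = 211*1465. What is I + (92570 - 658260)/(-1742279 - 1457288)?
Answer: 4945171331715/3199567 ≈ 1.5456e+6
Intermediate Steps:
I = 1545575 (I = 5*(211*1465) = 5*309115 = 1545575)
I + (92570 - 658260)/(-1742279 - 1457288) = 1545575 + (92570 - 658260)/(-1742279 - 1457288) = 1545575 - 565690/(-3199567) = 1545575 - 565690*(-1/3199567) = 1545575 + 565690/3199567 = 4945171331715/3199567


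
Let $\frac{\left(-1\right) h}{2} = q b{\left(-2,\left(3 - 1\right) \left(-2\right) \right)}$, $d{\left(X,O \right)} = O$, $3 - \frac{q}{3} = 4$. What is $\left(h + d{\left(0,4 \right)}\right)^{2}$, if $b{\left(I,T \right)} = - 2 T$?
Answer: $2704$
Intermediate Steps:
$q = -3$ ($q = 9 - 12 = -3$)
$h = 48$ ($h = - 2 \left(- 3 \left(- 2 \left(3 - 1\right) \left(-2\right)\right)\right) = - 2 \left(- 3 \left(- 2 \cdot 2 \left(-2\right)\right)\right) = - 2 \left(- 3 \left(\left(-2\right) \left(-4\right)\right)\right) = - 2 \left(\left(-3\right) 8\right) = \left(-2\right) \left(-24\right) = 48$)
$\left(h + d{\left(0,4 \right)}\right)^{2} = \left(48 + 4\right)^{2} = 52^{2} = 2704$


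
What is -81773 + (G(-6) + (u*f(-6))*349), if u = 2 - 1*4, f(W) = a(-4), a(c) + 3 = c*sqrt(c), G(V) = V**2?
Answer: -79643 + 5584*I ≈ -79643.0 + 5584.0*I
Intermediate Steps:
a(c) = -3 + c**(3/2) (a(c) = -3 + c*sqrt(c) = -3 + c**(3/2))
f(W) = -3 - 8*I (f(W) = -3 + (-4)**(3/2) = -3 - 8*I)
u = -2 (u = 2 - 4 = -2)
-81773 + (G(-6) + (u*f(-6))*349) = -81773 + ((-6)**2 - 2*(-3 - 8*I)*349) = -81773 + (36 + (6 + 16*I)*349) = -81773 + (36 + (2094 + 5584*I)) = -81773 + (2130 + 5584*I) = -79643 + 5584*I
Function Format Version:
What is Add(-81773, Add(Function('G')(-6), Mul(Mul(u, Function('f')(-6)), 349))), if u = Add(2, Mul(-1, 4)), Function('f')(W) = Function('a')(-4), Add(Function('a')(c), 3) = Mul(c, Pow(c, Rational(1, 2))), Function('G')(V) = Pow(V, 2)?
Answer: Add(-79643, Mul(5584, I)) ≈ Add(-79643., Mul(5584.0, I))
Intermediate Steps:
Function('a')(c) = Add(-3, Pow(c, Rational(3, 2))) (Function('a')(c) = Add(-3, Mul(c, Pow(c, Rational(1, 2)))) = Add(-3, Pow(c, Rational(3, 2))))
Function('f')(W) = Add(-3, Mul(-8, I)) (Function('f')(W) = Add(-3, Pow(-4, Rational(3, 2))) = Add(-3, Mul(-8, I)))
u = -2 (u = Add(2, -4) = -2)
Add(-81773, Add(Function('G')(-6), Mul(Mul(u, Function('f')(-6)), 349))) = Add(-81773, Add(Pow(-6, 2), Mul(Mul(-2, Add(-3, Mul(-8, I))), 349))) = Add(-81773, Add(36, Mul(Add(6, Mul(16, I)), 349))) = Add(-81773, Add(36, Add(2094, Mul(5584, I)))) = Add(-81773, Add(2130, Mul(5584, I))) = Add(-79643, Mul(5584, I))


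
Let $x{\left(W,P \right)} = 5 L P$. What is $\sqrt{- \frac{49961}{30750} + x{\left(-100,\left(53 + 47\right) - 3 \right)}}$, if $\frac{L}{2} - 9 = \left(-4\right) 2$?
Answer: $\frac{\sqrt{36626372970}}{6150} \approx 31.119$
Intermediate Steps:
$L = 2$ ($L = 18 + 2 \left(\left(-4\right) 2\right) = 18 + 2 \left(-8\right) = 18 - 16 = 2$)
$x{\left(W,P \right)} = 10 P$ ($x{\left(W,P \right)} = 5 \cdot 2 P = 10 P$)
$\sqrt{- \frac{49961}{30750} + x{\left(-100,\left(53 + 47\right) - 3 \right)}} = \sqrt{- \frac{49961}{30750} + 10 \left(\left(53 + 47\right) - 3\right)} = \sqrt{\left(-49961\right) \frac{1}{30750} + 10 \left(100 - 3\right)} = \sqrt{- \frac{49961}{30750} + 10 \cdot 97} = \sqrt{- \frac{49961}{30750} + 970} = \sqrt{\frac{29777539}{30750}} = \frac{\sqrt{36626372970}}{6150}$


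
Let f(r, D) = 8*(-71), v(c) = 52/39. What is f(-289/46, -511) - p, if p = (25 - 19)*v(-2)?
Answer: -576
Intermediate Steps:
v(c) = 4/3 (v(c) = 52*(1/39) = 4/3)
f(r, D) = -568
p = 8 (p = (25 - 19)*(4/3) = 6*(4/3) = 8)
f(-289/46, -511) - p = -568 - 1*8 = -568 - 8 = -576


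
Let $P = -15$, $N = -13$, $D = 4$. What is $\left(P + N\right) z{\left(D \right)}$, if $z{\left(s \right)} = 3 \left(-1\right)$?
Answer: $84$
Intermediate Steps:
$z{\left(s \right)} = -3$
$\left(P + N\right) z{\left(D \right)} = \left(-15 - 13\right) \left(-3\right) = \left(-28\right) \left(-3\right) = 84$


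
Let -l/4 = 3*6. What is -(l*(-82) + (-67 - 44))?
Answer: -5793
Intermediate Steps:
l = -72 (l = -12*6 = -4*18 = -72)
-(l*(-82) + (-67 - 44)) = -(-72*(-82) + (-67 - 44)) = -(5904 - 111) = -1*5793 = -5793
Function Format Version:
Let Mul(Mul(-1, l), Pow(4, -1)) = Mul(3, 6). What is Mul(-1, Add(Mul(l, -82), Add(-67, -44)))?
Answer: -5793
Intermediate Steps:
l = -72 (l = Mul(-4, Mul(3, 6)) = Mul(-4, 18) = -72)
Mul(-1, Add(Mul(l, -82), Add(-67, -44))) = Mul(-1, Add(Mul(-72, -82), Add(-67, -44))) = Mul(-1, Add(5904, -111)) = Mul(-1, 5793) = -5793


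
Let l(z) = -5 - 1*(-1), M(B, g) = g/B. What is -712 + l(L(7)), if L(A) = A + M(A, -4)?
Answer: -716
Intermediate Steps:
L(A) = A - 4/A
l(z) = -4 (l(z) = -5 + 1 = -4)
-712 + l(L(7)) = -712 - 4 = -716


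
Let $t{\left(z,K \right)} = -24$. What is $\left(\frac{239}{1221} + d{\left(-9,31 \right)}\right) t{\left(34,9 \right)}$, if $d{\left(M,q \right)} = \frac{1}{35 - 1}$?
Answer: $- \frac{37388}{6919} \approx -5.4037$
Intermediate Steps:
$d{\left(M,q \right)} = \frac{1}{34}$
$\left(\frac{239}{1221} + d{\left(-9,31 \right)}\right) t{\left(34,9 \right)} = \left(\frac{239}{1221} + \frac{1}{34}\right) \left(-24\right) = \frac{9347}{41514} \left(-24\right) = - \frac{37388}{6919}$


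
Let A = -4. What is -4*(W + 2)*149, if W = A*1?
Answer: 1192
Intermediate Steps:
W = -4 (W = -4*1 = -4)
-4*(W + 2)*149 = -4*(-4 + 2)*149 = -4*(-2)*149 = 8*149 = 1192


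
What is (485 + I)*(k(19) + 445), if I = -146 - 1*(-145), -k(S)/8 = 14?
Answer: 161172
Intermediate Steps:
k(S) = -112 (k(S) = -8*14 = -112)
I = -1 (I = -146 + 145 = -1)
(485 + I)*(k(19) + 445) = (485 - 1)*(-112 + 445) = 484*333 = 161172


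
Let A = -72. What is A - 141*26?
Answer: -3738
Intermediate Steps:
A - 141*26 = -72 - 141*26 = -72 - 3666 = -3738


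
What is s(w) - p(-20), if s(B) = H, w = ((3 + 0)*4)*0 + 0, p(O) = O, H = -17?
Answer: 3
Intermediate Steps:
w = 0 (w = (3*4)*0 + 0 = 12*0 + 0 = 0 + 0 = 0)
s(B) = -17
s(w) - p(-20) = -17 - 1*(-20) = -17 + 20 = 3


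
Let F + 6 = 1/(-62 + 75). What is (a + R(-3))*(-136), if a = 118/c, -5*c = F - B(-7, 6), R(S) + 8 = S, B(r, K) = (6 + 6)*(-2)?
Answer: 278936/47 ≈ 5934.8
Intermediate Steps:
B(r, K) = -24 (B(r, K) = 12*(-2) = -24)
R(S) = -8 + S
F = -77/13 (F = -6 + 1/(-62 + 75) = -6 + 1/13 = -77/13 ≈ -5.9231)
c = -47/13 (c = -(-77/13 - 1*(-24))/5 = -(-77/13 + 24)/5 = -1/5*235/13 = -47/13 ≈ -3.6154)
a = -1534/47 (a = 118/(-47/13) = 118*(-13/47) = -1534/47 ≈ -32.638)
(a + R(-3))*(-136) = (-1534/47 + (-8 - 3))*(-136) = (-1534/47 - 11)*(-136) = -2051/47*(-136) = 278936/47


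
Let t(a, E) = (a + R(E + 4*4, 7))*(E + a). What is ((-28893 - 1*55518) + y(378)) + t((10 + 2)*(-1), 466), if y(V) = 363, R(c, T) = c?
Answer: 129332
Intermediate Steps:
t(a, E) = (E + a)*(16 + E + a) (t(a, E) = (a + (E + 4*4))*(E + a) = (a + (E + 16))*(E + a) = (a + (16 + E))*(E + a) = (16 + E + a)*(E + a) = (E + a)*(16 + E + a))
((-28893 - 1*55518) + y(378)) + t((10 + 2)*(-1), 466) = ((-28893 - 1*55518) + 363) + (((10 + 2)*(-1))² + 466*((10 + 2)*(-1)) + 466*(16 + 466) + ((10 + 2)*(-1))*(16 + 466)) = ((-28893 - 55518) + 363) + ((12*(-1))² + 466*(12*(-1)) + 466*482 + (12*(-1))*482) = (-84411 + 363) + ((-12)² + 466*(-12) + 224612 - 12*482) = -84048 + (144 - 5592 + 224612 - 5784) = -84048 + 213380 = 129332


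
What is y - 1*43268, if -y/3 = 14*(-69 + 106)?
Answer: -44822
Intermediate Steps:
y = -1554 (y = -42*(-69 + 106) = -42*37 = -3*518 = -1554)
y - 1*43268 = -1554 - 1*43268 = -1554 - 43268 = -44822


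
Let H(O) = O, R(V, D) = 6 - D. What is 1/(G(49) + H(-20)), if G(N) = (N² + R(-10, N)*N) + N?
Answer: 1/323 ≈ 0.0030960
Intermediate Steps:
G(N) = N + N² + N*(6 - N) (G(N) = (N² + (6 - N)*N) + N = (N² + N*(6 - N)) + N = N + N² + N*(6 - N))
1/(G(49) + H(-20)) = 1/(7*49 - 20) = 1/(343 - 20) = 1/323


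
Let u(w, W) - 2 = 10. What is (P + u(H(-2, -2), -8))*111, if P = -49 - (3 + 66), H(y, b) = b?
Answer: -11766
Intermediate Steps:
u(w, W) = 12 (u(w, W) = 2 + 10 = 12)
P = -118 (P = -49 - 1*69 = -49 - 69 = -118)
(P + u(H(-2, -2), -8))*111 = (-118 + 12)*111 = -106*111 = -11766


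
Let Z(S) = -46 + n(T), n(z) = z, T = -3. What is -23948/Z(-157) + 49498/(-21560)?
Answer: 5243811/10780 ≈ 486.44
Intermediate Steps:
Z(S) = -49 (Z(S) = -46 - 3 = -49)
-23948/Z(-157) + 49498/(-21560) = -23948/(-49) + 49498/(-21560) = -23948*(-1/49) + 49498*(-1/21560) = 23948/49 - 24749/10780 = 5243811/10780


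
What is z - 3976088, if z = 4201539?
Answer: 225451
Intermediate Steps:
z - 3976088 = 4201539 - 3976088 = 225451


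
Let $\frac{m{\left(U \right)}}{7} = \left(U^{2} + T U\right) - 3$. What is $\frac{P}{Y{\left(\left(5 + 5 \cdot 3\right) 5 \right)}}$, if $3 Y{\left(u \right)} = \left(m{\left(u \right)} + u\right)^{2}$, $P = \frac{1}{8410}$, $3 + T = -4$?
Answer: $\frac{3}{35728220164810} \approx 8.3967 \cdot 10^{-14}$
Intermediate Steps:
$T = -7$ ($T = -3 - 4 = -7$)
$m{\left(U \right)} = -21 - 49 U + 7 U^{2}$ ($m{\left(U \right)} = 7 \left(\left(U^{2} - 7 U\right) - 3\right) = 7 \left(-3 + U^{2} - 7 U\right) = -21 - 49 U + 7 U^{2}$)
$P = \frac{1}{8410} \approx 0.00011891$
$Y{\left(u \right)} = \frac{\left(-21 - 48 u + 7 u^{2}\right)^{2}}{3}$ ($Y{\left(u \right)} = \frac{\left(\left(-21 - 49 u + 7 u^{2}\right) + u\right)^{2}}{3} = \frac{\left(-21 - 48 u + 7 u^{2}\right)^{2}}{3}$)
$\frac{P}{Y{\left(\left(5 + 5 \cdot 3\right) 5 \right)}} = \frac{1}{8410 \frac{\left(21 - 7 \left(\left(5 + 5 \cdot 3\right) 5\right)^{2} + 48 \left(5 + 5 \cdot 3\right) 5\right)^{2}}{3}} = \frac{1}{8410 \frac{\left(21 - 7 \left(\left(5 + 15\right) 5\right)^{2} + 48 \left(5 + 15\right) 5\right)^{2}}{3}} = \frac{1}{8410 \frac{\left(21 - 7 \left(20 \cdot 5\right)^{2} + 48 \cdot 20 \cdot 5\right)^{2}}{3}} = \frac{1}{8410 \frac{\left(21 - 7 \cdot 100^{2} + 48 \cdot 100\right)^{2}}{3}} = \frac{1}{8410 \frac{\left(21 - 70000 + 4800\right)^{2}}{3}} = \frac{1}{8410 \frac{\left(-65179\right)^{2}}{3}} = \frac{1}{8410 \cdot \frac{1}{3} \cdot 4248302041} = \frac{1}{8410 \cdot \frac{4248302041}{3}} = \frac{1}{8410} \cdot \frac{3}{4248302041} = \frac{3}{35728220164810}$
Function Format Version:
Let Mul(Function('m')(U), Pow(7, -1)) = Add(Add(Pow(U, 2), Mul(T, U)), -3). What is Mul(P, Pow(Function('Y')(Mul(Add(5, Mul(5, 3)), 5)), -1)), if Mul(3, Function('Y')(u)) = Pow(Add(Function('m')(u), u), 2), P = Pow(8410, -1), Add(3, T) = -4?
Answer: Rational(3, 35728220164810) ≈ 8.3967e-14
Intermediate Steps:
T = -7 (T = Add(-3, -4) = -7)
Function('m')(U) = Add(-21, Mul(-49, U), Mul(7, Pow(U, 2))) (Function('m')(U) = Mul(7, Add(Add(Pow(U, 2), Mul(-7, U)), -3)) = Mul(7, Add(-3, Pow(U, 2), Mul(-7, U))) = Add(-21, Mul(-49, U), Mul(7, Pow(U, 2))))
P = Rational(1, 8410) ≈ 0.00011891
Function('Y')(u) = Mul(Rational(1, 3), Pow(Add(-21, Mul(-48, u), Mul(7, Pow(u, 2))), 2)) (Function('Y')(u) = Mul(Rational(1, 3), Pow(Add(Add(-21, Mul(-49, u), Mul(7, Pow(u, 2))), u), 2)) = Mul(Rational(1, 3), Pow(Add(-21, Mul(-48, u), Mul(7, Pow(u, 2))), 2)))
Mul(P, Pow(Function('Y')(Mul(Add(5, Mul(5, 3)), 5)), -1)) = Mul(Rational(1, 8410), Pow(Mul(Rational(1, 3), Pow(Add(21, Mul(-7, Pow(Mul(Add(5, Mul(5, 3)), 5), 2)), Mul(48, Mul(Add(5, Mul(5, 3)), 5))), 2)), -1)) = Mul(Rational(1, 8410), Pow(Mul(Rational(1, 3), Pow(Add(21, Mul(-7, Pow(Mul(Add(5, 15), 5), 2)), Mul(48, Mul(Add(5, 15), 5))), 2)), -1)) = Mul(Rational(1, 8410), Pow(Mul(Rational(1, 3), Pow(Add(21, Mul(-7, Pow(Mul(20, 5), 2)), Mul(48, Mul(20, 5))), 2)), -1)) = Mul(Rational(1, 8410), Pow(Mul(Rational(1, 3), Pow(Add(21, Mul(-7, Pow(100, 2)), Mul(48, 100)), 2)), -1)) = Mul(Rational(1, 8410), Pow(Mul(Rational(1, 3), Pow(Add(21, Mul(-7, 10000), 4800), 2)), -1)) = Mul(Rational(1, 8410), Pow(Mul(Rational(1, 3), Pow(Add(21, -70000, 4800), 2)), -1)) = Mul(Rational(1, 8410), Pow(Mul(Rational(1, 3), Pow(-65179, 2)), -1)) = Mul(Rational(1, 8410), Pow(Mul(Rational(1, 3), 4248302041), -1)) = Mul(Rational(1, 8410), Pow(Rational(4248302041, 3), -1)) = Mul(Rational(1, 8410), Rational(3, 4248302041)) = Rational(3, 35728220164810)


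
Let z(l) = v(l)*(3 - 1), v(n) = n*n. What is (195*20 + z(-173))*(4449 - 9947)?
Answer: -350541484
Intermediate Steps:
v(n) = n²
z(l) = 2*l² (z(l) = l²*(3 - 1) = l²*2 = 2*l²)
(195*20 + z(-173))*(4449 - 9947) = (195*20 + 2*(-173)²)*(4449 - 9947) = (3900 + 2*29929)*(-5498) = (3900 + 59858)*(-5498) = 63758*(-5498) = -350541484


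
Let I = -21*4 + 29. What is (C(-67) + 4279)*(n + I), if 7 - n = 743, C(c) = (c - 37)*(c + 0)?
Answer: -8896377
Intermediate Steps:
C(c) = c*(-37 + c) (C(c) = (-37 + c)*c = c*(-37 + c))
I = -55 (I = -84 + 29 = -55)
n = -736 (n = 7 - 1*743 = 7 - 743 = -736)
(C(-67) + 4279)*(n + I) = (-67*(-37 - 67) + 4279)*(-736 - 55) = (-67*(-104) + 4279)*(-791) = (6968 + 4279)*(-791) = 11247*(-791) = -8896377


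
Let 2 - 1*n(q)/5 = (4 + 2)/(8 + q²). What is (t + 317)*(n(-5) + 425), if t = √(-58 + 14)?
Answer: 1513675/11 + 9550*I*√11/11 ≈ 1.3761e+5 + 2879.4*I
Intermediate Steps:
t = 2*I*√11 (t = √(-44) = 2*I*√11 ≈ 6.6332*I)
n(q) = 10 - 30/(8 + q²) (n(q) = 10 - 5*(4 + 2)/(8 + q²) = 10 - 30/(8 + q²))
(t + 317)*(n(-5) + 425) = (2*I*√11 + 317)*(10*(5 + (-5)²)/(8 + (-5)²) + 425) = (317 + 2*I*√11)*(10*(5 + 25)/(8 + 25) + 425) = (317 + 2*I*√11)*(10*30/33 + 425) = (317 + 2*I*√11)*(10*(1/33)*30 + 425) = (317 + 2*I*√11)*(100/11 + 425) = (317 + 2*I*√11)*(4775/11) = 1513675/11 + 9550*I*√11/11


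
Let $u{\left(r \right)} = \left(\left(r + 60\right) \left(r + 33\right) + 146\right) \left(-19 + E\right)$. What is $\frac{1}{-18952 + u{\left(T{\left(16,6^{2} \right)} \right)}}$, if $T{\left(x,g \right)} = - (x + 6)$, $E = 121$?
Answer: $\frac{1}{38576} \approx 2.5923 \cdot 10^{-5}$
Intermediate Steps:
$T{\left(x,g \right)} = -6 - x$ ($T{\left(x,g \right)} = - (6 + x) = -6 - x$)
$u{\left(r \right)} = 14892 + 102 \left(33 + r\right) \left(60 + r\right)$ ($u{\left(r \right)} = \left(\left(r + 60\right) \left(r + 33\right) + 146\right) \left(-19 + 121\right) = \left(\left(60 + r\right) \left(33 + r\right) + 146\right) 102 = \left(\left(33 + r\right) \left(60 + r\right) + 146\right) 102 = \left(146 + \left(33 + r\right) \left(60 + r\right)\right) 102 = 14892 + 102 \left(33 + r\right) \left(60 + r\right)$)
$\frac{1}{-18952 + u{\left(T{\left(16,6^{2} \right)} \right)}} = \frac{1}{-18952 + \left(216852 + 102 \left(-6 - 16\right)^{2} + 9486 \left(-6 - 16\right)\right)} = \frac{1}{-18952 + \left(216852 + 102 \left(-22\right)^{2} + 9486 \left(-22\right)\right)} = \frac{1}{-18952 + \left(216852 + 102 \cdot 484 - 208692\right)} = \frac{1}{-18952 + \left(216852 + 49368 - 208692\right)} = \frac{1}{-18952 + 57528} = \frac{1}{38576}$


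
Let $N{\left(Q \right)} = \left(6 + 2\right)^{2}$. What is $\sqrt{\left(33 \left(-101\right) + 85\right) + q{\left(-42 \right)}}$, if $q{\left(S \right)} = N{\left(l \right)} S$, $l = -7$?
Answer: $4 i \sqrt{371} \approx 77.045 i$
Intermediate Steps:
$N{\left(Q \right)} = 64$ ($N{\left(Q \right)} = 8^{2} = 64$)
$q{\left(S \right)} = 64 S$
$\sqrt{\left(33 \left(-101\right) + 85\right) + q{\left(-42 \right)}} = \sqrt{\left(33 \left(-101\right) + 85\right) + 64 \left(-42\right)} = \sqrt{\left(-3333 + 85\right) - 2688} = \sqrt{-3248 - 2688} = \sqrt{-5936} = 4 i \sqrt{371}$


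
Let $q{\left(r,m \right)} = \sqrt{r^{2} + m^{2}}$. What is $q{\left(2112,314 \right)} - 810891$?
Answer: $-810891 + 2 \sqrt{1139785} \approx -8.0876 \cdot 10^{5}$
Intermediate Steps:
$q{\left(r,m \right)} = \sqrt{m^{2} + r^{2}}$
$q{\left(2112,314 \right)} - 810891 = \sqrt{314^{2} + 2112^{2}} - 810891 = \sqrt{98596 + 4460544} - 810891 = \sqrt{4559140} - 810891 = 2 \sqrt{1139785} - 810891 = -810891 + 2 \sqrt{1139785}$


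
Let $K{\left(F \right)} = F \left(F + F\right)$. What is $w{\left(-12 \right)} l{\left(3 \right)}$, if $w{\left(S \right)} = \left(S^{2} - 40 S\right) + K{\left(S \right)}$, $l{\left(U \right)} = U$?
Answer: $2736$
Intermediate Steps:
$K{\left(F \right)} = 2 F^{2}$ ($K{\left(F \right)} = F 2 F = 2 F^{2}$)
$w{\left(S \right)} = - 40 S + 3 S^{2}$ ($w{\left(S \right)} = \left(S^{2} - 40 S\right) + 2 S^{2} = - 40 S + 3 S^{2}$)
$w{\left(-12 \right)} l{\left(3 \right)} = - 12 \left(-40 + 3 \left(-12\right)\right) 3 = - 12 \left(-40 - 36\right) 3 = \left(-12\right) \left(-76\right) 3 = 912 \cdot 3 = 2736$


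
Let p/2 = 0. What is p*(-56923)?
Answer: 0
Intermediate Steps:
p = 0 (p = 2*0 = 0)
p*(-56923) = 0*(-56923) = 0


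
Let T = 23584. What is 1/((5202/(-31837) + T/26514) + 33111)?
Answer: 422063109/13975238061089 ≈ 3.0201e-5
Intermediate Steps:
1/((5202/(-31837) + T/26514) + 33111) = 1/((5202/(-31837) + 23584/26514) + 33111) = 1/((5202*(-1/31837) + 23584*(1/26514)) + 33111) = 1/((-5202/31837 + 11792/13257) + 33111) = 1/(306458990/422063109 + 33111) = 1/(13975238061089/422063109) = 422063109/13975238061089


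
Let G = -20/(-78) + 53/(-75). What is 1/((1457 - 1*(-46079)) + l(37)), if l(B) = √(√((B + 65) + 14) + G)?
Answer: 1/(47536 + √(-439/975 + 2*√29)) ≈ 2.1035e-5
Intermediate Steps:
G = -439/975 (G = -20*(-1/78) + 53*(-1/75) = 10/39 - 53/75 = -439/975 ≈ -0.45026)
l(B) = √(-439/975 + √(79 + B)) (l(B) = √(√((B + 65) + 14) - 439/975) = √(√((65 + B) + 14) - 439/975) = √(√(79 + B) - 439/975) = √(-439/975 + √(79 + B)))
1/((1457 - 1*(-46079)) + l(37)) = 1/((1457 - 1*(-46079)) + √(-17121 + 38025*√(79 + 37))/195) = 1/((1457 + 46079) + √(-17121 + 38025*√116)/195) = 1/(47536 + √(-17121 + 38025*(2*√29))/195) = 1/(47536 + √(-17121 + 76050*√29)/195)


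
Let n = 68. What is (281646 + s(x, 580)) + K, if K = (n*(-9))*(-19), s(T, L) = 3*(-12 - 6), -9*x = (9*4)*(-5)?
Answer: 293220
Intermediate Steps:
x = 20 (x = -9*4*(-5)/9 = -4*(-5) = -1/9*(-180) = 20)
s(T, L) = -54 (s(T, L) = 3*(-18) = -54)
K = 11628 (K = (68*(-9))*(-19) = -612*(-19) = 11628)
(281646 + s(x, 580)) + K = (281646 - 54) + 11628 = 281592 + 11628 = 293220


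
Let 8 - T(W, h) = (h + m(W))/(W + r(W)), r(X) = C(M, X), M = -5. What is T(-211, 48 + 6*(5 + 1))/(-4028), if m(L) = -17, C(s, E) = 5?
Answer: -1715/829768 ≈ -0.0020668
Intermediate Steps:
r(X) = 5
T(W, h) = 8 - (-17 + h)/(5 + W) (T(W, h) = 8 - (h - 17)/(W + 5) = 8 - (-17 + h)/(5 + W))
T(-211, 48 + 6*(5 + 1))/(-4028) = ((57 - (48 + 6*(5 + 1)) + 8*(-211))/(5 - 211))/(-4028) = ((57 - (48 + 6*6) - 1688)/(-206))*(-1/4028) = -(57 - (48 + 36) - 1688)/206*(-1/4028) = -(57 - 1*84 - 1688)/206*(-1/4028) = -(57 - 84 - 1688)/206*(-1/4028) = -1/206*(-1715)*(-1/4028) = (1715/206)*(-1/4028) = -1715/829768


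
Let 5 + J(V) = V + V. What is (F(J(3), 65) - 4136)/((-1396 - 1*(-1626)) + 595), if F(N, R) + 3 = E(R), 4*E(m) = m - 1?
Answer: -4123/825 ≈ -4.9976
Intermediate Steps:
J(V) = -5 + 2*V (J(V) = -5 + (V + V) = -5 + 2*V)
E(m) = -¼ + m/4 (E(m) = (m - 1)/4 = (-1 + m)/4 = -¼ + m/4)
F(N, R) = -13/4 + R/4 (F(N, R) = -3 + (-¼ + R/4) = -13/4 + R/4)
(F(J(3), 65) - 4136)/((-1396 - 1*(-1626)) + 595) = ((-13/4 + (¼)*65) - 4136)/((-1396 - 1*(-1626)) + 595) = ((-13/4 + 65/4) - 4136)/((-1396 + 1626) + 595) = (13 - 4136)/(230 + 595) = -4123/825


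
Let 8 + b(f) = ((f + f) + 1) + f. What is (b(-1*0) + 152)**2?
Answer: 21025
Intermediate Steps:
b(f) = -7 + 3*f (b(f) = -8 + (((f + f) + 1) + f) = -8 + ((2*f + 1) + f) = -8 + ((1 + 2*f) + f) = -8 + (1 + 3*f) = -7 + 3*f)
(b(-1*0) + 152)**2 = ((-7 + 3*(-1*0)) + 152)**2 = ((-7 + 3*0) + 152)**2 = ((-7 + 0) + 152)**2 = (-7 + 152)**2 = 145**2 = 21025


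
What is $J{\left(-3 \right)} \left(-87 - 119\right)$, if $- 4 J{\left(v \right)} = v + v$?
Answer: $-309$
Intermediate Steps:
$J{\left(v \right)} = - \frac{v}{2}$ ($J{\left(v \right)} = - \frac{v + v}{4} = - \frac{2 v}{4} = - \frac{v}{2}$)
$J{\left(-3 \right)} \left(-87 - 119\right) = \left(- \frac{1}{2}\right) \left(-3\right) \left(-87 - 119\right) = \frac{3}{2} \left(-206\right) = -309$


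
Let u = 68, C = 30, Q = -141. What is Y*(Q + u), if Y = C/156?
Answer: -365/26 ≈ -14.038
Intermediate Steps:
Y = 5/26 (Y = 30/156 = 30*(1/156) = 5/26 ≈ 0.19231)
Y*(Q + u) = 5*(-141 + 68)/26 = (5/26)*(-73) = -365/26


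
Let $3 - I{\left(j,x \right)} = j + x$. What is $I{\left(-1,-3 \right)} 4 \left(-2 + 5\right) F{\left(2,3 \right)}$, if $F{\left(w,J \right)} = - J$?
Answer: $-252$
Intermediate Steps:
$I{\left(j,x \right)} = 3 - j - x$ ($I{\left(j,x \right)} = 3 - \left(j + x\right) = 3 - j - x$)
$I{\left(-1,-3 \right)} 4 \left(-2 + 5\right) F{\left(2,3 \right)} = \left(3 - -1 - -3\right) 4 \left(-2 + 5\right) \left(\left(-1\right) 3\right) = \left(3 + 1 + 3\right) 4 \cdot 3 \left(-3\right) = 7 \cdot 12 \left(-3\right) = 84 \left(-3\right) = -252$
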